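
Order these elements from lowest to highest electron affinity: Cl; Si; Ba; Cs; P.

Ba < Cs < P < Si < Cl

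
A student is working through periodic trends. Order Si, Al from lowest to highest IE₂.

After 1 electron has been removed, what remains? Si⁺ still has 3 valence electrons; Al⁺ still has 2 valence electrons.
All are still removing valence electrons, so compare the +1 ions as you would atoms: IE_2 generally rises across a period (higher Z_eff) and falls down a group (larger shell), subject to the usual subshell exceptions.
Valence configurations: Si⁺ [Ne]3s²3p¹, Al⁺ [Ne]3s².
Si⁺ loses a lone 3p electron whereas Al⁺ must break into a filled 3s² pair, so IE_2(Al) > IE_2(Si) even though Si has the higher nuclear charge.
Approximate IE_2 values (kJ/mol): Si 1577, Al 1817.
Hence IE_2: Si < Al.

Si < Al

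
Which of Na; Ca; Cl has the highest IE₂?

Consider each +1 ion: Na⁺ is the bare [Ne] core; Ca⁺ still has 1 valence electron; Cl⁺ still has 6 valence electrons.
Breaking into a closed-shell core is much more expensive than removing a leftover valence electron — Na has the largest IE_2 here.
Valence configurations: Ca⁺ [Ar]4s¹, Cl⁺ [Ne]3s²3p⁴.
Tabulated IE_2 (kJ/mol): Na 4562, Ca 1145, Cl 2298.
So the second ionization energies run Ca < Cl < Na.

Na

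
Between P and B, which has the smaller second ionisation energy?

P

The second ionization energy removes an electron from the +1 ion. For each element: P⁺ still has 4 valence electrons; B⁺ still has 2 valence electrons.
All are still removing valence electrons, so compare the +1 ions as you would atoms: IE_2 generally rises across a period (higher Z_eff) and falls down a group (larger shell), subject to the usual subshell exceptions.
Valence configurations: P⁺ [Ne]3s²3p², B⁺ [He]2s².
Approximate IE_2 values (kJ/mol): P 1907, B 2427.
Putting it together, IE_2: P < B.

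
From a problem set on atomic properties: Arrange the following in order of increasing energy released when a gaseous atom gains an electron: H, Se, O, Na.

Na, H, O, Se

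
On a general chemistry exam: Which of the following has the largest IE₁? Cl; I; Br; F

F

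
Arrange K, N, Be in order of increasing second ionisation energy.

Consider each +1 ion: K⁺ is the bare [Ar] core; N⁺ still has 4 valence electrons; Be⁺ still has 1 valence electron.
Core electrons are held far more tightly than valence electrons, so K tops the IE_2 order.
Valence configurations: N⁺ [He]2s²2p², Be⁺ [He]2s¹.
Tabulated IE_2 (kJ/mol): K 3052, N 2856, Be 1757.
Putting it together, IE_2: Be < N < K.

Be, N, K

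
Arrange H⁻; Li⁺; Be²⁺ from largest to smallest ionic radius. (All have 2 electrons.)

H⁻ > Li⁺ > Be²⁺

All of these have 2 electrons, so size is governed by nuclear charge alone: the more protons, the stronger the pull on the same electron cloud, and the smaller the ion.
Nuclear charges: Be²⁺ (Z=4), Li⁺ (Z=3), H⁻ (Z=1).
Largest to smallest: H⁻ > Li⁺ > Be²⁺.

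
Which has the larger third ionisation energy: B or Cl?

Consider each +2 ion: B²⁺ still has 1 valence electron; Cl²⁺ still has 5 valence electrons.
All are still removing valence electrons, so compare the +2 ions as you would atoms: IE_3 generally rises across a period (higher Z_eff) and falls down a group (larger shell), subject to the usual subshell exceptions.
Valence configurations: B²⁺ [He]2s¹, Cl²⁺ [Ne]3s²3p³.
Approximate IE_3 values (kJ/mol): B 3660, Cl 3822.
Hence IE_3: B < Cl.

Cl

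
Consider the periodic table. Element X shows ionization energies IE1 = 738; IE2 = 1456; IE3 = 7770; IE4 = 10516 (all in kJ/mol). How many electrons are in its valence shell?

Look for the largest jump between consecutive ionization energies: IE3/IE2 ≈ 5.3, far larger than any earlier ratio.
That jump marks the point where a core electron is being removed. So the atom has 2 valence electrons.

2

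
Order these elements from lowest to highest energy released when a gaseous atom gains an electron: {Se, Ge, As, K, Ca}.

Ca < K < As < Ge < Se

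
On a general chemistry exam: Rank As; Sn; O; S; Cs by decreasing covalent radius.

O is in period 2, group 16; S is in period 3, group 16; As is in period 4, group 15; Sn is in period 5, group 14; Cs is in period 6, group 1.
Across a period the added protons contract the valence shell; down a group each new principal shell makes the atom larger.
Neither a single period nor a single group — weigh both effects.
S > O: they share group 16; the group trend gives S the larger value.
As > S: relative to S, both the across-period and down-group shifts push As's atomic radius up.
Sn > As: both effects reinforce here, so Sn is clearly the larger of the two.
Cs > Sn: relative to Sn, both the across-period and down-group shifts push Cs's atomic radius up.
Approximate values (pm): O 63, S 103, As 121, Sn 140, Cs 232.
So from largest to smallest: Cs > Sn > As > S > O.

Cs, Sn, As, S, O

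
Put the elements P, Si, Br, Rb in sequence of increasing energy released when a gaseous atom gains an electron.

EA tends to increase across a period and decrease down a group, though the pattern is less regular than for IE or radius.
Here both period and group differ, so the two effects have to be weighed against each other.
P > Rb: relative to Rb, both the across-period and down-group shifts push P's electron affinity up.
Si > P: this pair runs against the simple trend — see the exception note.
Br > Si: the two effects oppose for this pair; the across-period effect wins (325 vs 134 kJ/mol).
Note the exception: Si has a higher electron affinity than P, contrary to the simple trend — adding an electron to P's half-filled 3p³ is unfavourable, so Si (3p²) has the more exothermic EA.
Approximate values (kJ/mol): Si 134, P 72, Br 325, Rb 47.
So from lowest to highest: Rb < P < Si < Br.

Rb < P < Si < Br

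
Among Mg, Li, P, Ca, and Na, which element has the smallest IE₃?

P

After 2 electrons have been removed, what remains? Mg²⁺ is the bare [Ne] core; Li²⁺ is already 1 electron into the core; P²⁺ still has 3 valence electrons; Ca²⁺ is the bare [Ar] core; Na²⁺ is already 1 electron into the core.
Core electrons are held far more tightly than valence electrons, so Ca, Na, Mg and Li top the IE_3 order.
Tabulated IE_3 (kJ/mol): Mg 7733, Li 11815, P 2914, Ca 4912, Na 6910.
Hence IE_3: P < Ca < Na < Mg < Li.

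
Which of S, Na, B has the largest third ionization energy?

The third ionization energy removes an electron from the +2 ion. For each element: S²⁺ still has 4 valence electrons; Na²⁺ is already 1 electron into the core; B²⁺ still has 1 valence electron.
Pulling an electron out of a noble-gas core costs far more than removing a remaining valence electron, so Na sits at the high end of IE_3.
Valence configurations: S²⁺ [Ne]3s²3p², B²⁺ [He]2s¹.
The numbers (kJ/mol): S 3357, Na 6910, B 3660.
So the third ionization energies run S < B < Na.

Na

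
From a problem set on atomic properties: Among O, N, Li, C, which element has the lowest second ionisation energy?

C

After 1 electron has been removed, what remains? O⁺ still has 5 valence electrons; N⁺ still has 4 valence electrons; Li⁺ is the bare [He] core; C⁺ still has 3 valence electrons.
Breaking into a closed-shell core is much more expensive than removing a leftover valence electron — Li has the largest IE_2 here.
Valence configurations: O⁺ [He]2s²2p³, N⁺ [He]2s²2p², C⁺ [He]2s²2p¹.
Approximate IE_2 values (kJ/mol): O 3388, N 2856, Li 7298, C 2353.
Putting it together, IE_2: C < N < O < Li.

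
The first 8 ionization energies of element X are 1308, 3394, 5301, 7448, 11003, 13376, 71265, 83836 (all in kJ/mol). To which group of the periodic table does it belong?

Look for the largest jump between consecutive ionization energies: IE7/IE6 ≈ 5.3, far larger than any earlier ratio.
That jump marks the point where a core electron is being removed. So the atom has 6 valence electrons.
A main-group element with 6 valence electrons is in group 16.

Group 16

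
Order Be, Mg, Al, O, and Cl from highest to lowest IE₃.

Be > Mg > O > Cl > Al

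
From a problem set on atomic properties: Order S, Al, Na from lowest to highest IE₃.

Al, S, Na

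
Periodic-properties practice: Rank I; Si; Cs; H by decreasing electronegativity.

I, H, Si, Cs

Electronegativity increases across a period and decreases down a group, tracking effective nuclear charge and atomic size.
These span different periods and groups, so the two trends combine.
Si > Cs: relative to Cs, both the across-period and down-group shifts push Si's electronegativity up.
H > Si: period and group pull opposite ways; the down-group shift dominates (2.20 vs 1.90).
I > H: the two effects oppose for this pair; the across-period effect wins (2.66 vs 2.20).
Tabulated electronegativity (Pauling): H 2.20, Si 1.90, I 2.66, Cs 0.79.
So from highest to lowest: I > H > Si > Cs.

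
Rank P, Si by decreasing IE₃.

The third ionization energy removes an electron from the +2 ion. For each element: P²⁺ still has 3 valence electrons; Si²⁺ still has 2 valence electrons.
All are still removing valence electrons, so compare the +2 ions as you would atoms: IE_3 generally rises across a period (higher Z_eff) and falls down a group (larger shell), subject to the usual subshell exceptions.
Valence configurations: P²⁺ [Ne]3s²3p¹, Si²⁺ [Ne]3s².
P²⁺ loses a lone 3p electron whereas Si²⁺ must break into a filled 3s² pair, so IE_3(Si) > IE_3(P) even though P has the higher nuclear charge.
Tabulated IE_3 (kJ/mol): P 2914, Si 3232.
So the third ionization energies run P < Si.

Si > P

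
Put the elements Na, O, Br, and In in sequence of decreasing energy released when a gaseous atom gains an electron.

Electron affinity generally becomes more exothermic across a period toward the halogens and less exothermic down a group.
Neither a single period nor a single group — weigh both effects.
Na > In: period and group pull opposite ways; the down-group shift dominates (53 vs 29 kJ/mol).
O > Na: both effects reinforce here, so O is clearly the higher of the two.
Br > O: the two effects oppose for this pair; the across-period effect wins (325 vs 141 kJ/mol).
Tabulated electron affinity (kJ/mol): O 141, Na 53, Br 325, In 29.
So from highest to lowest: Br > O > Na > In.

Br > O > Na > In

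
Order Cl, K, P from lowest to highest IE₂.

P < Cl < K

Consider each +1 ion: Cl⁺ still has 6 valence electrons; K⁺ is the bare [Ar] core; P⁺ still has 4 valence electrons.
Core electrons are held far more tightly than valence electrons, so K tops the IE_2 order.
Valence configurations: Cl⁺ [Ne]3s²3p⁴, P⁺ [Ne]3s²3p².
Tabulated IE_2 (kJ/mol): Cl 2298, K 3052, P 1907.
Overall IE_2 order: P < Cl < K.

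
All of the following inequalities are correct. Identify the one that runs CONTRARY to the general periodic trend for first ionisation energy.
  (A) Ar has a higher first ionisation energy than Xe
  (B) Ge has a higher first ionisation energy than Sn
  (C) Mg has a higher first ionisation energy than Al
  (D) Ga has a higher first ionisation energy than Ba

(C)

The general trend: first ionisation energy increases across a period and decreases down a group.
(A) Ar (period 3, group 18) vs Xe (period 5, group 18): the stated order agrees with the simple trend.
(B) Ge (period 4, group 14) vs Sn (period 5, group 14): the stated order agrees with the simple trend.
(C) Mg (period 3, group 2) vs Al (period 3, group 13): the stated order contradicts the simple trend.
(D) Ga (period 4, group 13) vs Ba (period 6, group 2): the stated order agrees with the simple trend.
The exception is (C): Al's single 3p electron is easier to remove than one from Mg's filled 3s².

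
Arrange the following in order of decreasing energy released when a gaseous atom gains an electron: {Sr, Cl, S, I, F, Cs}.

Cl > F > I > S > Cs > Sr

Adding an electron releases more energy for atoms nearer the top right (short of the noble gases).
Here both period and group differ, so the two effects have to be weighed against each other.
Cs > Sr: this pair runs against the simple trend — see the exception note.
S > Cs: both effects reinforce here, so S is clearly the higher of the two.
I > S: the two effects oppose for this pair; the across-period effect wins (295 vs 200 kJ/mol).
F > I: they share group 17; the group trend gives F the larger value.
Cl > F: this pair runs against the simple trend — see the exception note.
Note the exception: Cs has a higher electron affinity than Sr, contrary to the simple trend — adding an electron to Sr (ns²) has to open a new, higher-energy np subshell, which is unfavourable.
Note the exception: Cl has a higher electron affinity than F, contrary to the simple trend — F's small 2p subshell makes the incoming electron feel strong e⁻–e⁻ repulsion, so Cl actually releases more energy on gaining an electron.
Tabulated electron affinity (kJ/mol): F 328, S 200, Cl 349, Sr 5, I 295, Cs 46.
So from highest to lowest: Cl > F > I > S > Cs > Sr.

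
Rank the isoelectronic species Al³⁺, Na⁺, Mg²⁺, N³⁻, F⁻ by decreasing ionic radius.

All of these have 10 electrons, so size is governed by nuclear charge alone: the more protons, the stronger the pull on the same electron cloud, and the smaller the ion.
Nuclear charges: Al³⁺ (Z=13), Mg²⁺ (Z=12), Na⁺ (Z=11), F⁻ (Z=9), N³⁻ (Z=7).
Largest to smallest: N³⁻ > F⁻ > Na⁺ > Mg²⁺ > Al³⁺.

N³⁻ > F⁻ > Na⁺ > Mg²⁺ > Al³⁺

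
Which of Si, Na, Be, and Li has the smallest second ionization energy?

Consider each +1 ion: Si⁺ still has 3 valence electrons; Na⁺ is the bare [Ne] core; Be⁺ still has 1 valence electron; Li⁺ is the bare [He] core.
Pulling an electron out of a noble-gas core costs far more than removing a remaining valence electron, so Na and Li sit at the high end of IE_2.
Valence configurations: Si⁺ [Ne]3s²3p¹, Be⁺ [He]2s¹.
Approximate IE_2 values (kJ/mol): Si 1577, Na 4562, Be 1757, Li 7298.
Putting it together, IE_2: Si < Be < Na < Li.

Si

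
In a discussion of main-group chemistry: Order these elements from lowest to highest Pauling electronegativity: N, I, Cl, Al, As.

Electronegativity increases across a period and decreases down a group, tracking effective nuclear charge and atomic size.
These span different periods and groups, so the two trends combine.
As > Al: the two effects oppose for this pair; the across-period effect wins (2.18 vs 1.61).
I > As: the two effects oppose for this pair; the across-period effect wins (2.66 vs 2.18).
N > I: the two effects oppose for this pair; the down-group effect wins (3.04 vs 2.66).
Cl > N: the two effects oppose for this pair; the across-period effect wins (3.16 vs 3.04).
Approximate values (Pauling): N 3.04, Al 1.61, Cl 3.16, As 2.18, I 2.66.
So from lowest to highest: Al < As < I < N < Cl.

Al < As < I < N < Cl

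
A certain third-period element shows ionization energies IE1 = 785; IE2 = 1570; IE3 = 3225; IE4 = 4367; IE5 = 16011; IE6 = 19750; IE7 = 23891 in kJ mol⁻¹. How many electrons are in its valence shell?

Look for the largest jump between consecutive ionization energies: IE5/IE4 ≈ 3.7, far larger than any earlier ratio.
That jump marks the point where a core electron is being removed. So the atom has 4 valence electrons.

4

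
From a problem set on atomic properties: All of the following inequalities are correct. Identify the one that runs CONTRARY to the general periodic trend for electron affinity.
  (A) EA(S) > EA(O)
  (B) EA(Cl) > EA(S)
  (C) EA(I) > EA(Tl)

The general trend: electron affinity increases across a period and decreases down a group.
(A) S (period 3, group 16) vs O (period 2, group 16): the stated order contradicts the simple trend.
(B) Cl (period 3, group 17) vs S (period 3, group 16): the stated order agrees with the simple trend.
(C) I (period 5, group 17) vs Tl (period 6, group 13): the stated order agrees with the simple trend.
The exception is (A): the compact 2p subshell of O repels the added electron more than S's larger 3p does.

(A)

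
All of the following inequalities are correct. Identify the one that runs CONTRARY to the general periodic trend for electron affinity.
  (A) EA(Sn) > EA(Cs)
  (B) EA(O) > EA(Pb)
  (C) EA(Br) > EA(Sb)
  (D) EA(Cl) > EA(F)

(D)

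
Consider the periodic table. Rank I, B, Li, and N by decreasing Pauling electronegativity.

Li is in period 2, group 1; B is in period 2, group 13; N is in period 2, group 15; I is in period 5, group 17.
Electronegativity increases across a period and decreases down a group, tracking effective nuclear charge and atomic size.
These span different periods and groups, so the two trends combine.
B > Li: both are in period 2; the period trend gives B the larger value.
I > B: the two effects oppose for this pair; the across-period effect wins (2.66 vs 2.04).
N > I: period and group pull opposite ways; the down-group shift dominates (3.04 vs 2.66).
For reference (Pauling): Li 0.98, B 2.04, N 3.04, I 2.66.
So from highest to lowest: N > I > B > Li.

N > I > B > Li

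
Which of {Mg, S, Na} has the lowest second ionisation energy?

Mg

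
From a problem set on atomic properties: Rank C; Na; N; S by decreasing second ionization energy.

Na > N > C > S

Consider each +1 ion: C⁺ still has 3 valence electrons; Na⁺ is the bare [Ne] core; N⁺ still has 4 valence electrons; S⁺ still has 5 valence electrons.
Core electrons are held far more tightly than valence electrons, so Na tops the IE_2 order.
Valence configurations: C⁺ [He]2s²2p¹, N⁺ [He]2s²2p², S⁺ [Ne]3s²3p³.
Tabulated IE_2 (kJ/mol): C 2353, Na 4562, N 2856, S 2252.
Overall IE_2 order: S < C < N < Na.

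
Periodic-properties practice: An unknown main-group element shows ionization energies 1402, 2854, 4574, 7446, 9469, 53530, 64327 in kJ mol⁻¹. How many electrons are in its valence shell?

5

Look for the largest jump between consecutive ionization energies: IE6/IE5 ≈ 5.7, far larger than any earlier ratio.
That jump marks the point where a core electron is being removed. So the atom has 5 valence electrons.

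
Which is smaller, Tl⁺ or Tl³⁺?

Both ions have Z = 81 protons, but Tl³⁺ has lost more electrons, so its remaining electrons feel a larger effective nuclear charge per electron and are pulled in more tightly.
Higher positive charge → smaller ion, so Tl⁺ > Tl³⁺.

Tl³⁺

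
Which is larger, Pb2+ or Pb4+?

Pb2+

Both ions have Z = 82 protons, but Pb4+ has lost more electrons, so its remaining electrons feel a larger effective nuclear charge per electron and are pulled in more tightly.
Higher positive charge → smaller ion, so Pb2+ > Pb4+.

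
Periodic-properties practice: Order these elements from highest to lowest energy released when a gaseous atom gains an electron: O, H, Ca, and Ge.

O, Ge, H, Ca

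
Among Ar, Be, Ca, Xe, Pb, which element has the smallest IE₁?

Be is in period 2, group 2; Ar is in period 3, group 18; Ca is in period 4, group 2; Xe is in period 5, group 18; Pb is in period 6, group 14.
Removing the outermost electron gets harder across a period and easier down a group.
Here both period and group differ, so the two effects have to be weighed against each other.
Pb > Ca: period and group pull opposite ways; the across-period shift dominates (716 vs 590 kJ/mol).
Be > Pb: period and group pull opposite ways; the down-group shift dominates (900 vs 716 kJ/mol).
Xe > Be: the two effects oppose for this pair; the across-period effect wins (1170 vs 900 kJ/mol).
Ar > Xe: they share group 18; the group trend gives Ar the larger value.
Tabulated first ionization energy (kJ/mol): Be 900, Ar 1521, Ca 590, Xe 1170, Pb 716.
The smallest IE₁ among these belongs to Ca.

Ca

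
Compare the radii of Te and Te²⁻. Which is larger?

Forming Te²⁻ adds 2 electrons to Te. More electron–electron repulsion in the same shell, with unchanged nuclear charge, lets the cloud expand.
An anion is larger than its parent atom: Te²⁻ > Te.

Te²⁻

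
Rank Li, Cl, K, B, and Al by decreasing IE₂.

Li > K > B > Cl > Al

IE_2 is the cost of taking one more electron from the +1 cation: Li⁺ is the bare [He] core; Cl⁺ still has 6 valence electrons; K⁺ is the bare [Ar] core; B⁺ still has 2 valence electrons; Al⁺ still has 2 valence electrons.
Core electrons are held far more tightly than valence electrons, so K and Li top the IE_2 order.
Valence configurations: Cl⁺ [Ne]3s²3p⁴, B⁺ [He]2s², Al⁺ [Ne]3s².
Approximate IE_2 values (kJ/mol): Li 7298, Cl 2298, K 3052, B 2427, Al 1817.
Putting it together, IE_2: Al < Cl < B < K < Li.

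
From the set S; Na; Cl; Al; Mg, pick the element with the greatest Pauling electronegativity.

Cl

Na is in period 3, group 1; Mg is in period 3, group 2; Al is in period 3, group 13; S is in period 3, group 16; Cl is in period 3, group 17.
Electronegativity increases across a period and decreases down a group, tracking effective nuclear charge and atomic size.
All lie in period 3, so electronegativity increases left to right.
The greatest Pauling electronegativity among these belongs to Cl.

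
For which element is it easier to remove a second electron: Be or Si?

After 1 electron has been removed, what remains? Be⁺ still has 1 valence electron; Si⁺ still has 3 valence electrons.
All are still removing valence electrons, so compare the +1 ions as you would atoms: IE_2 generally rises across a period (higher Z_eff) and falls down a group (larger shell), subject to the usual subshell exceptions.
Valence configurations: Be⁺ [He]2s¹, Si⁺ [Ne]3s²3p¹.
Approximate IE_2 values (kJ/mol): Be 1757, Si 1577.
Hence IE_2: Si < Be.

Si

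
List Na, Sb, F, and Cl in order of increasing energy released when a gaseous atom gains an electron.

F is in period 2, group 17; Na is in period 3, group 1; Cl is in period 3, group 17; Sb is in period 5, group 15.
Electron affinity generally becomes more exothermic across a period toward the halogens and less exothermic down a group.
Here both period and group differ, so the two effects have to be weighed against each other.
Sb > Na: period and group pull opposite ways; the across-period shift dominates (103 vs 53 kJ/mol).
F > Sb: relative to Sb, both the across-period and down-group shifts push F's electron affinity up.
Cl > F: this pair runs against the simple trend — see the exception note.
Note the exception: Cl has a higher electron affinity than F, contrary to the simple trend — F's small 2p subshell makes the incoming electron feel strong e⁻–e⁻ repulsion, so Cl actually releases more energy on gaining an electron.
For reference (kJ/mol): F 328, Na 53, Cl 349, Sb 103.
So from lowest to highest: Na < Sb < F < Cl.

Na < Sb < F < Cl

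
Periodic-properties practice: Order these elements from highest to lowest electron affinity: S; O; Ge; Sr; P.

S, O, Ge, P, Sr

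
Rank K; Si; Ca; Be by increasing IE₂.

Ca < Si < Be < K

After 1 electron has been removed, what remains? K⁺ is the bare [Ar] core; Si⁺ still has 3 valence electrons; Ca⁺ still has 1 valence electron; Be⁺ still has 1 valence electron.
Pulling an electron out of a noble-gas core costs far more than removing a remaining valence electron, so K sits at the high end of IE_2.
Valence configurations: Si⁺ [Ne]3s²3p¹, Ca⁺ [Ar]4s¹, Be⁺ [He]2s¹.
Approximate IE_2 values (kJ/mol): K 3052, Si 1577, Ca 1145, Be 1757.
Hence IE_2: Ca < Si < Be < K.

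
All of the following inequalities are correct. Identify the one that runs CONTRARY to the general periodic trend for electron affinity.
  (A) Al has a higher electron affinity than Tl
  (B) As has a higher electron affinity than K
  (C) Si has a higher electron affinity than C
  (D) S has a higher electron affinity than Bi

The general trend: electron affinity increases across a period and decreases down a group.
(A) Al (period 3, group 13) vs Tl (period 6, group 13): the stated order agrees with the simple trend.
(B) As (period 4, group 15) vs K (period 4, group 1): the stated order agrees with the simple trend.
(C) Si (period 3, group 14) vs C (period 2, group 14): the stated order contradicts the simple trend.
(D) S (period 3, group 16) vs Bi (period 6, group 15): the stated order agrees with the simple trend.
The exception is (C): Si's larger, more diffuse 3p orbitals accept an added electron slightly more readily than C's compact 2p.

(C)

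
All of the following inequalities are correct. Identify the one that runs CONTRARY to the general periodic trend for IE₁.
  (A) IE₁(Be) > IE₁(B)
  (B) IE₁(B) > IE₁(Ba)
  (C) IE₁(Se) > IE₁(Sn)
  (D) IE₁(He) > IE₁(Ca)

(A)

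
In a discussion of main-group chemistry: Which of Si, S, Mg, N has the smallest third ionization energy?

Consider each +2 ion: Si²⁺ still has 2 valence electrons; S²⁺ still has 4 valence electrons; Mg²⁺ is the bare [Ne] core; N²⁺ still has 3 valence electrons.
Pulling an electron out of a noble-gas core costs far more than removing a remaining valence electron, so Mg sits at the high end of IE_3.
Valence configurations: Si²⁺ [Ne]3s², S²⁺ [Ne]3s²3p², N²⁺ [He]2s²2p¹.
Tabulated IE_3 (kJ/mol): Si 3232, S 3357, Mg 7733, N 4578.
Overall IE_3 order: Si < S < N < Mg.

Si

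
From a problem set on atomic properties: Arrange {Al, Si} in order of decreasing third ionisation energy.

After 2 electrons have been removed, what remains? Al²⁺ still has 1 valence electron; Si²⁺ still has 2 valence electrons.
All are still removing valence electrons, so compare the +2 ions as you would atoms: IE_3 generally rises across a period (higher Z_eff) and falls down a group (larger shell), subject to the usual subshell exceptions.
Valence configurations: Al²⁺ [Ne]3s¹, Si²⁺ [Ne]3s².
Approximate IE_3 values (kJ/mol): Al 2745, Si 3232.
So the third ionization energies run Al < Si.

Si, Al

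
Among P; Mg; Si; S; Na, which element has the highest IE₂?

Na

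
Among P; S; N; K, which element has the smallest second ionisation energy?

Consider each +1 ion: P⁺ still has 4 valence electrons; S⁺ still has 5 valence electrons; N⁺ still has 4 valence electrons; K⁺ is the bare [Ar] core.
Breaking into a closed-shell core is much more expensive than removing a leftover valence electron — K has the largest IE_2 here.
Valence configurations: P⁺ [Ne]3s²3p², S⁺ [Ne]3s²3p³, N⁺ [He]2s²2p².
Approximate IE_2 values (kJ/mol): P 1907, S 2252, N 2856, K 3052.
Overall IE_2 order: P < S < N < K.

P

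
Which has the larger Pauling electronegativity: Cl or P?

Cl

P is in period 3, group 15; Cl is in period 3, group 17.
EN rises left→right (higher Z_eff, smaller atoms) and falls top→bottom (larger, more shielded atoms).
All lie in period 3, so electronegativity increases left to right.
So Cl has the larger Pauling electronegativity (Cl > P).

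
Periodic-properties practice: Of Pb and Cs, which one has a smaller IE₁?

Cs

IE₁ increases left→right with effective nuclear charge and decreases top→bottom as the valence shell moves farther out.
All lie in period 6, so first ionization energy increases left to right.
So Cs has the smaller IE₁ (Cs < Pb).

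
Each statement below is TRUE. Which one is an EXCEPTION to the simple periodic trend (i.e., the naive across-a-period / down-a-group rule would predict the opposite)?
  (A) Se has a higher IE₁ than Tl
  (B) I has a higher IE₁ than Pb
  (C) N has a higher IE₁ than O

(C)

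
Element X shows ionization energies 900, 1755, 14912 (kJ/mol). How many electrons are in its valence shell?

2

Look for the largest jump between consecutive ionization energies: IE3/IE2 ≈ 8.5, far larger than any earlier ratio.
That jump marks the point where a core electron is being removed. So the atom has 2 valence electrons.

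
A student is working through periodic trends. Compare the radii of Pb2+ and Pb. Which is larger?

Pb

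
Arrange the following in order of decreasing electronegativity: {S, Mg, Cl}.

Mg is in period 3, group 2; S is in period 3, group 16; Cl is in period 3, group 17.
Electronegativity increases across a period and decreases down a group, tracking effective nuclear charge and atomic size.
All lie in period 3, so electronegativity increases left to right.
So from highest to lowest: Cl > S > Mg.

Cl, S, Mg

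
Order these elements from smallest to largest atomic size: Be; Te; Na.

Radius decreases left→right (rising Z_eff, same n) and increases top→bottom (higher n).
These span different periods and groups, so the two trends combine.
Te > Be: the two effects oppose for this pair; the down-group effect wins (136 vs 102 pm).
Na > Te: period and group pull opposite ways; the across-period shift dominates (155 vs 136 pm).
For reference (pm): Be 102, Na 155, Te 136.
So from smallest to largest: Be < Te < Na.

Be, Te, Na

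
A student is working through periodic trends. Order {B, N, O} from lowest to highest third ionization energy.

The third ionization energy removes an electron from the +2 ion. For each element: B²⁺ still has 1 valence electron; N²⁺ still has 3 valence electrons; O²⁺ still has 4 valence electrons.
All are still removing valence electrons, so compare the +2 ions as you would atoms: IE_3 generally rises across a period (higher Z_eff) and falls down a group (larger shell), subject to the usual subshell exceptions.
Valence configurations: B²⁺ [He]2s¹, N²⁺ [He]2s²2p¹, O²⁺ [He]2s²2p².
Approximate IE_3 values (kJ/mol): B 3660, N 4578, O 5300.
So the third ionization energies run B < N < O.

B < N < O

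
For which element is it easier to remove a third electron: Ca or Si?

The third ionization energy removes an electron from the +2 ion. For each element: Ca²⁺ is the bare [Ar] core; Si²⁺ still has 2 valence electrons.
Breaking into a closed-shell core is much more expensive than removing a leftover valence electron — Ca has the largest IE_3 here.
Approximate IE_3 values (kJ/mol): Ca 4912, Si 3232.
Hence IE_3: Si < Ca.

Si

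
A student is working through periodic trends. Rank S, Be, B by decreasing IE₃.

The third ionization energy removes an electron from the +2 ion. For each element: S²⁺ still has 4 valence electrons; Be²⁺ is the bare [He] core; B²⁺ still has 1 valence electron.
Pulling an electron out of a noble-gas core costs far more than removing a remaining valence electron, so Be sits at the high end of IE_3.
Valence configurations: S²⁺ [Ne]3s²3p², B²⁺ [He]2s¹.
The numbers (kJ/mol): S 3357, Be 14849, B 3660.
Putting it together, IE_3: S < B < Be.

Be > B > S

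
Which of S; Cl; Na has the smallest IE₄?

S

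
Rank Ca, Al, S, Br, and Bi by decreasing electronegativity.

Smaller atoms with higher effective nuclear charge are more electronegative.
These span different periods and groups, so the two trends combine.
Al > Ca: both effects reinforce here, so Al is clearly the higher of the two.
Bi > Al: the two effects oppose for this pair; the across-period effect wins (2.02 vs 1.61).
S > Bi: relative to Bi, both the across-period and down-group shifts push S's electronegativity up.
Br > S: period and group pull opposite ways; the across-period shift dominates (2.96 vs 2.58).
For reference (Pauling): Al 1.61, S 2.58, Ca 1.00, Br 2.96, Bi 2.02.
So from highest to lowest: Br > S > Bi > Al > Ca.

Br > S > Bi > Al > Ca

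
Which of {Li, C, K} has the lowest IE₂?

C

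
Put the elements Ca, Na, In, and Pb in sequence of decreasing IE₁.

Pb > Ca > In > Na

IE₁ increases left→right with effective nuclear charge and decreases top→bottom as the valence shell moves farther out.
A diagonal step moves right (one effect) and down (the opposite effect) at once.
In > Na: the two effects oppose for this pair; the across-period effect wins (558 vs 496 kJ/mol).
Ca > In: the two effects oppose for this pair; the down-group effect wins (590 vs 558 kJ/mol).
Pb > Ca: period and group pull opposite ways; the across-period shift dominates (716 vs 590 kJ/mol).
Approximate values (kJ/mol): Na 496, Ca 590, In 558, Pb 716.
So from highest to lowest: Pb > Ca > In > Na.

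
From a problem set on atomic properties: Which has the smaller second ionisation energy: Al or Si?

Si

After 1 electron has been removed, what remains? Al⁺ still has 2 valence electrons; Si⁺ still has 3 valence electrons.
All are still removing valence electrons, so compare the +1 ions as you would atoms: IE_2 generally rises across a period (higher Z_eff) and falls down a group (larger shell), subject to the usual subshell exceptions.
Valence configurations: Al⁺ [Ne]3s², Si⁺ [Ne]3s²3p¹.
Si⁺ loses a lone 3p electron whereas Al⁺ must break into a filled 3s² pair, so IE_2(Al) > IE_2(Si) even though Si has the higher nuclear charge.
Approximate IE_2 values (kJ/mol): Al 1817, Si 1577.
Putting it together, IE_2: Si < Al.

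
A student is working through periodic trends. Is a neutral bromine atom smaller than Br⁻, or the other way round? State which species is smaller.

Br

Forming Br⁻ adds 1 electron to Br. More electron–electron repulsion in the same shell, with unchanged nuclear charge, lets the cloud expand.
An anion is larger than its parent atom: Br⁻ > Br.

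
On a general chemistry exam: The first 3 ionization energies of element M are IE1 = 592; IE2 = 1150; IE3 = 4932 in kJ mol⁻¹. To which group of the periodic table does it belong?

Look for the largest jump between consecutive ionization energies: IE3/IE2 ≈ 4.3, far larger than any earlier ratio.
That jump marks the point where a core electron is being removed. So the atom has 2 valence electrons.
A main-group element with 2 valence electrons is in group 2.

Group 2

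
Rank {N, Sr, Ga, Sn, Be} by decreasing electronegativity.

N > Sn > Ga > Be > Sr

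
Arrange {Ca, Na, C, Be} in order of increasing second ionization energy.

IE_2 is the cost of taking one more electron from the +1 cation: Ca⁺ still has 1 valence electron; Na⁺ is the bare [Ne] core; C⁺ still has 3 valence electrons; Be⁺ still has 1 valence electron.
Breaking into a closed-shell core is much more expensive than removing a leftover valence electron — Na has the largest IE_2 here.
Valence configurations: Ca⁺ [Ar]4s¹, C⁺ [He]2s²2p¹, Be⁺ [He]2s¹.
Tabulated IE_2 (kJ/mol): Ca 1145, Na 4562, C 2353, Be 1757.
Overall IE_2 order: Ca < Be < C < Na.

Ca, Be, C, Na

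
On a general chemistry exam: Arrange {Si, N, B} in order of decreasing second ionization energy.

N, B, Si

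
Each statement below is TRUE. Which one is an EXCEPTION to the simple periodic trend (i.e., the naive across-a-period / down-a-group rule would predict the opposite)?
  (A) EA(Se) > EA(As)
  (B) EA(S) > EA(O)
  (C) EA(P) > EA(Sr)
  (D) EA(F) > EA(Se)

The general trend: electron affinity increases across a period and decreases down a group.
(A) Se (period 4, group 16) vs As (period 4, group 15): the stated order agrees with the simple trend.
(B) S (period 3, group 16) vs O (period 2, group 16): the stated order contradicts the simple trend.
(C) P (period 3, group 15) vs Sr (period 5, group 2): the stated order agrees with the simple trend.
(D) F (period 2, group 17) vs Se (period 4, group 16): the stated order agrees with the simple trend.
The exception is (B): the compact 2p subshell of O repels the added electron more than S's larger 3p does.

(B)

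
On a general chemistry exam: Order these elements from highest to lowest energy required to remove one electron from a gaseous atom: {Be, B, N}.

Removing the outermost electron gets harder across a period and easier down a group.
All lie in period 2; the across-period trend (first ionization energy increases left to right) applies, with the exception below.
Note the exception: Be has a higher first ionization energy than B, contrary to the simple trend — removing B's lone 2p electron is easier than breaking Be's filled 2s².
For reference (kJ/mol): Be 900, B 801, N 1402.
So from highest to lowest: N > Be > B.

N > Be > B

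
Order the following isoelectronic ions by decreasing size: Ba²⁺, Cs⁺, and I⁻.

I⁻ > Cs⁺ > Ba²⁺

All of these have 54 electrons, so size is governed by nuclear charge alone: the more protons, the stronger the pull on the same electron cloud, and the smaller the ion.
Nuclear charges: Ba²⁺ (Z=56), Cs⁺ (Z=55), I⁻ (Z=53).
Largest to smallest: I⁻ > Cs⁺ > Ba²⁺.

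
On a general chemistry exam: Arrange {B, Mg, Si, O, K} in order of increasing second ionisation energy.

Mg, Si, B, K, O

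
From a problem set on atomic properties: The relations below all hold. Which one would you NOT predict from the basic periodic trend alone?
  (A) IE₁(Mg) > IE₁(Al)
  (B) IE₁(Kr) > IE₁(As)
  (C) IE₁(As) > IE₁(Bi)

The general trend: first ionization energy increases across a period and decreases down a group.
(A) Mg (period 3, group 2) vs Al (period 3, group 13): the stated order contradicts the simple trend.
(B) Kr (period 4, group 18) vs As (period 4, group 15): the stated order agrees with the simple trend.
(C) As (period 4, group 15) vs Bi (period 6, group 15): the stated order agrees with the simple trend.
The exception is (A): Al's single 3p electron is easier to remove than one from Mg's filled 3s².

(A)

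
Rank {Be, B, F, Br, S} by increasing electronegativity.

Be < B < S < Br < F

Be is in period 2, group 2; B is in period 2, group 13; F is in period 2, group 17; S is in period 3, group 16; Br is in period 4, group 17.
Atoms toward the upper right of the periodic table pull bonding electrons most strongly.
These span different periods and groups, so the two trends combine.
B > Be: B lies to the right of Be in period 2, so the across-period effect alone puts B higher.
S > B: the two effects oppose for this pair; the across-period effect wins (2.58 vs 2.04).
Br > S: the two effects oppose for this pair; the across-period effect wins (2.96 vs 2.58).
F > Br: F sits above Br in group 17, so the down-group effect alone puts F higher.
Tabulated electronegativity (Pauling): Be 1.57, B 2.04, F 3.98, S 2.58, Br 2.96.
So from lowest to highest: Be < B < S < Br < F.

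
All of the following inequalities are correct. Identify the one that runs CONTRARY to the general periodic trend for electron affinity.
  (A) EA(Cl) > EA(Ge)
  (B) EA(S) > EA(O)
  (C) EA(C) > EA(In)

(B)

The general trend: electron affinity increases across a period and decreases down a group.
(A) Cl (period 3, group 17) vs Ge (period 4, group 14): the stated order agrees with the simple trend.
(B) S (period 3, group 16) vs O (period 2, group 16): the stated order contradicts the simple trend.
(C) C (period 2, group 14) vs In (period 5, group 13): the stated order agrees with the simple trend.
The exception is (B): the compact 2p subshell of O repels the added electron more than S's larger 3p does.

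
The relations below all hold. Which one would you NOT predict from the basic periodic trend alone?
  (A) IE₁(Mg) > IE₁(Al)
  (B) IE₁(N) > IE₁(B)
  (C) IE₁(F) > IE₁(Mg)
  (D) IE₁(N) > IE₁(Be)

The general trend: first ionisation energy increases across a period and decreases down a group.
(A) Mg (period 3, group 2) vs Al (period 3, group 13): the stated order contradicts the simple trend.
(B) N (period 2, group 15) vs B (period 2, group 13): the stated order agrees with the simple trend.
(C) F (period 2, group 17) vs Mg (period 3, group 2): the stated order agrees with the simple trend.
(D) N (period 2, group 15) vs Be (period 2, group 2): the stated order agrees with the simple trend.
The exception is (A): Al's single 3p electron is easier to remove than one from Mg's filled 3s².

(A)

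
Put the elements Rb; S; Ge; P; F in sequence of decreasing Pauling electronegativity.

F is in period 2, group 17; P is in period 3, group 15; S is in period 3, group 16; Ge is in period 4, group 14; Rb is in period 5, group 1.
Atoms toward the upper right of the periodic table pull bonding electrons most strongly.
These span different periods and groups, so the two trends combine.
Ge > Rb: both effects reinforce here, so Ge is clearly the higher of the two.
P > Ge: relative to Ge, both the across-period and down-group shifts push P's electronegativity up.
S > P: both are in period 3; the period trend gives S the larger value.
F > S: relative to S, both the across-period and down-group shifts push F's electronegativity up.
Tabulated electronegativity (Pauling): F 3.98, P 2.19, S 2.58, Ge 2.01, Rb 0.82.
So from highest to lowest: F > S > P > Ge > Rb.

F > S > P > Ge > Rb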